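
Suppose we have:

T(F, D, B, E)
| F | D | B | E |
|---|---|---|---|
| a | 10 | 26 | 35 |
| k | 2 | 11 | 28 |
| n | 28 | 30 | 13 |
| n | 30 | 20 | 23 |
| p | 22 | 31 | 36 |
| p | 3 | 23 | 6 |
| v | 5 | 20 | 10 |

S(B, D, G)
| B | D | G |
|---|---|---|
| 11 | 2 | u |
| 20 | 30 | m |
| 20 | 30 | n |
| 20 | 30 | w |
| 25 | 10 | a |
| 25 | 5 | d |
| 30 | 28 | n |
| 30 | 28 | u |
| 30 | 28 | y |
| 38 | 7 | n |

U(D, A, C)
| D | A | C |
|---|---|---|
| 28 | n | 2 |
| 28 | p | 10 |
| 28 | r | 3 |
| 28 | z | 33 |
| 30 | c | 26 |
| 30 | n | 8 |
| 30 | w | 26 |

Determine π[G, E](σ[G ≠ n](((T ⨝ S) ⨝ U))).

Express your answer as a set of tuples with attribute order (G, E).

Joining T and S on D, B yields {(k, 2, 11, 28, u), (n, 28, 30, 13, n), (n, 28, 30, 13, u), (n, 28, 30, 13, y), (n, 30, 20, 23, m), (n, 30, 20, 23, n), (n, 30, 20, 23, w)}.
Joining (T ⨝ S) and U on D yields {(n, 28, 30, 13, n, n, 2), (n, 28, 30, 13, n, p, 10), (n, 28, 30, 13, n, r, 3), (n, 28, 30, 13, n, z, 33), (n, 28, 30, 13, u, n, 2), (n, 28, 30, 13, u, p, 10), (n, 28, 30, 13, u, r, 3), (n, 28, 30, 13, u, z, 33), (n, 28, 30, 13, y, n, 2), (n, 28, 30, 13, y, p, 10), (n, 28, 30, 13, y, r, 3), (n, 28, 30, 13, y, z, 33), (n, 30, 20, 23, m, c, 26), (n, 30, 20, 23, m, n, 8), (n, 30, 20, 23, m, w, 26), (n, 30, 20, 23, n, c, 26), (n, 30, 20, 23, n, n, 8), (n, 30, 20, 23, n, w, 26), (n, 30, 20, 23, w, c, 26), (n, 30, 20, 23, w, n, 8), (n, 30, 20, 23, w, w, 26)}.
Filtering on G ≠ n leaves {(n, 28, 30, 13, u, n, 2), (n, 28, 30, 13, u, p, 10), (n, 28, 30, 13, u, r, 3), (n, 28, 30, 13, u, z, 33), (n, 28, 30, 13, y, n, 2), (n, 28, 30, 13, y, p, 10), (n, 28, 30, 13, y, r, 3), (n, 28, 30, 13, y, z, 33), (n, 30, 20, 23, m, c, 26), (n, 30, 20, 23, m, n, 8), (n, 30, 20, 23, m, w, 26), (n, 30, 20, 23, w, c, 26), (n, 30, 20, 23, w, n, 8), (n, 30, 20, 23, w, w, 26)}.
π[G, E]: project onto (G, E) (10 duplicate(s) eliminated) → {(m, 23), (u, 13), (w, 23), (y, 13)}

{(m, 23), (u, 13), (w, 23), (y, 13)}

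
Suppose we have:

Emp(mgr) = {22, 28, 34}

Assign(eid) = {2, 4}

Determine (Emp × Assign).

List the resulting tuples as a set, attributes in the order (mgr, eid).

{(22, 2), (22, 4), (28, 2), (28, 4), (34, 2), (34, 4)}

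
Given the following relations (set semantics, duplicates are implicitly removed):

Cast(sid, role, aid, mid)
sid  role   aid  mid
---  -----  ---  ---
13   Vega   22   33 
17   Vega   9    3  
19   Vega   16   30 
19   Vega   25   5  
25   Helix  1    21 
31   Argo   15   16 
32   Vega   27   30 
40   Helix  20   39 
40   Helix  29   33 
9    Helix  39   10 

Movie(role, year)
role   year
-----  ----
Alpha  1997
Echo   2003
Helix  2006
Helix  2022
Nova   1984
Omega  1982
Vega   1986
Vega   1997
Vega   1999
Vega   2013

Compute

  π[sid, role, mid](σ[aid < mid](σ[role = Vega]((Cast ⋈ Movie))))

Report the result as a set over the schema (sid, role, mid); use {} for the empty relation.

{(13, Vega, 33), (19, Vega, 30), (32, Vega, 30)}

Cast ⋈ Movie (natural join on role): {(13, Vega, 22, 33, 1986), (13, Vega, 22, 33, 1997), (13, Vega, 22, 33, 1999), (13, Vega, 22, 33, 2013), (17, Vega, 9, 3, 1986), (17, Vega, 9, 3, 1997), (17, Vega, 9, 3, 1999), (17, Vega, 9, 3, 2013), (19, Vega, 16, 30, 1986), (19, Vega, 16, 30, 1997), (19, Vega, 16, 30, 1999), (19, Vega, 16, 30, 2013), (19, Vega, 25, 5, 1986), (19, Vega, 25, 5, 1997), (19, Vega, 25, 5, 1999), (19, Vega, 25, 5, 2013), (25, Helix, 1, 21, 2006), (25, Helix, 1, 21, 2022), (32, Vega, 27, 30, 1986), (32, Vega, 27, 30, 1997), (32, Vega, 27, 30, 1999), (32, Vega, 27, 30, 2013), (40, Helix, 20, 39, 2006), (40, Helix, 20, 39, 2022), (40, Helix, 29, 33, 2006), (40, Helix, 29, 33, 2022), (9, Helix, 39, 10, 2006), (9, Helix, 39, 10, 2022)}
Selection role = Vega: {(13, Vega, 22, 33, 1986), (13, Vega, 22, 33, 1997), (13, Vega, 22, 33, 1999), (13, Vega, 22, 33, 2013), (17, Vega, 9, 3, 1986), (17, Vega, 9, 3, 1997), (17, Vega, 9, 3, 1999), (17, Vega, 9, 3, 2013), (19, Vega, 16, 30, 1986), (19, Vega, 16, 30, 1997), (19, Vega, 16, 30, 1999), (19, Vega, 16, 30, 2013), (19, Vega, 25, 5, 1986), (19, Vega, 25, 5, 1997), (19, Vega, 25, 5, 1999), (19, Vega, 25, 5, 2013), (32, Vega, 27, 30, 1986), (32, Vega, 27, 30, 1997), (32, Vega, 27, 30, 1999), (32, Vega, 27, 30, 2013)}
Selection aid < mid: {(13, Vega, 22, 33, 1986), (13, Vega, 22, 33, 1997), (13, Vega, 22, 33, 1999), (13, Vega, 22, 33, 2013), (19, Vega, 16, 30, 1986), (19, Vega, 16, 30, 1997), (19, Vega, 16, 30, 1999), (19, Vega, 16, 30, 2013), (32, Vega, 27, 30, 1986), (32, Vega, 27, 30, 1997), (32, Vega, 27, 30, 1999), (32, Vega, 27, 30, 2013)}
π[sid, role, mid]: project onto (sid, role, mid) (9 duplicate(s) eliminated) → {(13, Vega, 33), (19, Vega, 30), (32, Vega, 30)}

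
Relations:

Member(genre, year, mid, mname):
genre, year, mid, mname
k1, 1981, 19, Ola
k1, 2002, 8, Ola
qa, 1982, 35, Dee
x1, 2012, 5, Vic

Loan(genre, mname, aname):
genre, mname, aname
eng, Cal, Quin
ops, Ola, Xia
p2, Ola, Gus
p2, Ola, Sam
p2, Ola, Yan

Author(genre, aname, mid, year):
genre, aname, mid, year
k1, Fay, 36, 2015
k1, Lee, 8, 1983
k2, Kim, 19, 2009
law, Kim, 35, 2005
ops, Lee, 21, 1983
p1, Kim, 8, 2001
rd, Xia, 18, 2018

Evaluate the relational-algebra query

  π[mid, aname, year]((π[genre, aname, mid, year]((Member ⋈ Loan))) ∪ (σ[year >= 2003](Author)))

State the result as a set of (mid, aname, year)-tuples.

Natural join on genre, mname: {}
π_{genre, aname, mid, year} gives {}.
Filtering on year >= 2003 leaves {(k1, Fay, 36, 2015), (k2, Kim, 19, 2009), (law, Kim, 35, 2005), (rd, Xia, 18, 2018)}.
Taking the union: {(k1, Fay, 36, 2015), (k2, Kim, 19, 2009), (law, Kim, 35, 2005), (rd, Xia, 18, 2018)}
π_{mid, aname, year} gives {(18, Xia, 2018), (19, Kim, 2009), (35, Kim, 2005), (36, Fay, 2015)}.

{(18, Xia, 2018), (19, Kim, 2009), (35, Kim, 2005), (36, Fay, 2015)}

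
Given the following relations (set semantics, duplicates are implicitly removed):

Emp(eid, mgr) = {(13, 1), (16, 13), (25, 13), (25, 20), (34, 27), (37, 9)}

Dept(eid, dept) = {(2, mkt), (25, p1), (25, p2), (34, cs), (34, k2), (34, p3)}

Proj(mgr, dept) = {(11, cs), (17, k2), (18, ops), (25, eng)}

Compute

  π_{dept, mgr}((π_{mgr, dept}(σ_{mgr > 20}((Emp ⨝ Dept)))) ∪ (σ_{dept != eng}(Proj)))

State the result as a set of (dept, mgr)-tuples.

Joining Emp and Dept on eid yields {(25, 13, p1), (25, 13, p2), (25, 20, p1), (25, 20, p2), (34, 27, cs), (34, 27, k2), (34, 27, p3)}.
Filtering on mgr > 20 leaves {(34, 27, cs), (34, 27, k2), (34, 27, p3)}.
π[mgr, dept]: project onto (mgr, dept) → {(27, cs), (27, k2), (27, p3)}
Filtering on dept != eng leaves {(11, cs), (17, k2), (18, ops)}.
Union: {(27, cs), (27, k2), (27, p3)} with {(11, cs), (17, k2), (18, ops)} → {(11, cs), (17, k2), (18, ops), (27, cs), (27, k2), (27, p3)}
π[dept, mgr]: project onto (dept, mgr) → {(cs, 11), (cs, 27), (k2, 17), (k2, 27), (ops, 18), (p3, 27)}

{(cs, 11), (cs, 27), (k2, 17), (k2, 27), (ops, 18), (p3, 27)}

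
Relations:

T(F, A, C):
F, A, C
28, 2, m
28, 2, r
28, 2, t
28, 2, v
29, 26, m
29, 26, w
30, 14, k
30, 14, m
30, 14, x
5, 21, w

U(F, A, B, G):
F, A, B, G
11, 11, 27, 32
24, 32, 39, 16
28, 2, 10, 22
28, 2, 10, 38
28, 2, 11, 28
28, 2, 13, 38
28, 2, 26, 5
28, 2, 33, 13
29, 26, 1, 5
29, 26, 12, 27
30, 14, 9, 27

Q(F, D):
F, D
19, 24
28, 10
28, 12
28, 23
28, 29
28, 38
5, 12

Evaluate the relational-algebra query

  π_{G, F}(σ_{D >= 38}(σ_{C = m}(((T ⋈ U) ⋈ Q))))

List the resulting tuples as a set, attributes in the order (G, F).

{(13, 28), (22, 28), (28, 28), (38, 28), (5, 28)}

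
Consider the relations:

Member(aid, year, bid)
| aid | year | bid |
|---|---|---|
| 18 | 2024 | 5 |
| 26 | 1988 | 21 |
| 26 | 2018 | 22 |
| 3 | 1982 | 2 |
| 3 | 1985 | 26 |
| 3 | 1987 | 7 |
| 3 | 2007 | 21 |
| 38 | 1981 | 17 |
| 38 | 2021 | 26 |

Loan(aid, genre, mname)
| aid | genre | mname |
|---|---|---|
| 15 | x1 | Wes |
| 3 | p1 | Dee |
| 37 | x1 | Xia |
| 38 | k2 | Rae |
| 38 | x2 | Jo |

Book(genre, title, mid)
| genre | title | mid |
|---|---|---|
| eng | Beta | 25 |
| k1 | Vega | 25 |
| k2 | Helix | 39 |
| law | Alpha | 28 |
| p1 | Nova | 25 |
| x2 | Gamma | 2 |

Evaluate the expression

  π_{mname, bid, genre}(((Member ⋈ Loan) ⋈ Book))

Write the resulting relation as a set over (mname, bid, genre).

{(Dee, 2, p1), (Dee, 21, p1), (Dee, 26, p1), (Dee, 7, p1), (Jo, 17, x2), (Jo, 26, x2), (Rae, 17, k2), (Rae, 26, k2)}

Natural join on aid: {(3, 1982, 2, p1, Dee), (3, 1985, 26, p1, Dee), (3, 1987, 7, p1, Dee), (3, 2007, 21, p1, Dee), (38, 1981, 17, k2, Rae), (38, 1981, 17, x2, Jo), (38, 2021, 26, k2, Rae), (38, 2021, 26, x2, Jo)}
Natural join on genre: {(3, 1982, 2, p1, Dee, Nova, 25), (3, 1985, 26, p1, Dee, Nova, 25), (3, 1987, 7, p1, Dee, Nova, 25), (3, 2007, 21, p1, Dee, Nova, 25), (38, 1981, 17, k2, Rae, Helix, 39), (38, 1981, 17, x2, Jo, Gamma, 2), (38, 2021, 26, k2, Rae, Helix, 39), (38, 2021, 26, x2, Jo, Gamma, 2)}
π[mname, bid, genre]: project onto (mname, bid, genre) → {(Dee, 2, p1), (Dee, 21, p1), (Dee, 26, p1), (Dee, 7, p1), (Jo, 17, x2), (Jo, 26, x2), (Rae, 17, k2), (Rae, 26, k2)}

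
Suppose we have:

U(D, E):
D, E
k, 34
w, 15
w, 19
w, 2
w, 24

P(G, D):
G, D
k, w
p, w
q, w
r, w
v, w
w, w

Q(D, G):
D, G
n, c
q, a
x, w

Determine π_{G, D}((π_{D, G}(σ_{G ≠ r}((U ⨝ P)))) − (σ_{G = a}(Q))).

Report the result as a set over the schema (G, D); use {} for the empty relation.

{(k, w), (p, w), (q, w), (v, w), (w, w)}

Joining U and P on D yields {(w, 15, k), (w, 15, p), (w, 15, q), (w, 15, r), (w, 15, v), (w, 15, w), (w, 19, k), (w, 19, p), (w, 19, q), (w, 19, r), (w, 19, v), (w, 19, w), (w, 2, k), (w, 2, p), (w, 2, q), (w, 2, r), (w, 2, v), (w, 2, w), (w, 24, k), (w, 24, p), (w, 24, q), (w, 24, r), (w, 24, v), (w, 24, w)}.
Apply σ_{G ≠ r}; surviving tuples: {(w, 15, k), (w, 15, p), (w, 15, q), (w, 15, v), (w, 15, w), (w, 19, k), (w, 19, p), (w, 19, q), (w, 19, v), (w, 19, w), (w, 2, k), (w, 2, p), (w, 2, q), (w, 2, v), (w, 2, w), (w, 24, k), (w, 24, p), (w, 24, q), (w, 24, v), (w, 24, w)}
π_{D, G} gives {(w, k), (w, p), (w, q), (w, v), (w, w)} (15 duplicate(s) eliminated).
Apply σ_{G = a}; surviving tuples: {(q, a)}
Taking the difference: {(w, k), (w, p), (w, q), (w, v), (w, w)}
π_{G, D} gives {(k, w), (p, w), (q, w), (v, w), (w, w)}.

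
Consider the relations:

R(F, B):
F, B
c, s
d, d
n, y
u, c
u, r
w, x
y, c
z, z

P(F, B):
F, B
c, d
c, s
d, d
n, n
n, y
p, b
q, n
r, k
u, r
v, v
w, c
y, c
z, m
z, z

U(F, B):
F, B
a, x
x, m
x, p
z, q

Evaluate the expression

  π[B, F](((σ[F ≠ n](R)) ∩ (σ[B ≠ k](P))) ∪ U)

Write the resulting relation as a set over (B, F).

{(c, y), (d, d), (m, x), (p, x), (q, z), (r, u), (s, c), (x, a), (z, z)}

σ[F ≠ n]: keep tuples satisfying F ≠ n → {(c, s), (d, d), (u, c), (u, r), (w, x), (y, c), (z, z)}
σ[B ≠ k]: keep tuples satisfying B ≠ k → {(c, d), (c, s), (d, d), (n, n), (n, y), (p, b), (q, n), (u, r), (v, v), (w, c), (y, c), (z, m), (z, z)}
Set intersection of the two operands is {(c, s), (d, d), (u, r), (y, c), (z, z)}.
Set union of the two operands is {(a, x), (c, s), (d, d), (u, r), (x, m), (x, p), (y, c), (z, q), (z, z)}.
Projecting to B, F: {(c, y), (d, d), (m, x), (p, x), (q, z), (r, u), (s, c), (x, a), (z, z)}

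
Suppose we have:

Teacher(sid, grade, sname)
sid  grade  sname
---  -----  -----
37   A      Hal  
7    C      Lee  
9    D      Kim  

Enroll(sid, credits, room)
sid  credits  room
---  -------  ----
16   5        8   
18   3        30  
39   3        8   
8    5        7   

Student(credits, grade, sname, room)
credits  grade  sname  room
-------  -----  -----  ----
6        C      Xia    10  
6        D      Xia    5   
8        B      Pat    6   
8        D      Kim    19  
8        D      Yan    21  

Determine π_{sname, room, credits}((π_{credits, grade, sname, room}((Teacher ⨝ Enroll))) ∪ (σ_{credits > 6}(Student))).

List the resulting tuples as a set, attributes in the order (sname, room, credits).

Natural join on sid: {}
Keep only column(s) credits, grade, sname, room: {}
σ[credits > 6]: keep tuples satisfying credits > 6 → {(8, B, Pat, 6), (8, D, Kim, 19), (8, D, Yan, 21)}
Union: {} with {(8, B, Pat, 6), (8, D, Kim, 19), (8, D, Yan, 21)} → {(8, B, Pat, 6), (8, D, Kim, 19), (8, D, Yan, 21)}
Keep only column(s) sname, room, credits: {(Kim, 19, 8), (Pat, 6, 8), (Yan, 21, 8)}

{(Kim, 19, 8), (Pat, 6, 8), (Yan, 21, 8)}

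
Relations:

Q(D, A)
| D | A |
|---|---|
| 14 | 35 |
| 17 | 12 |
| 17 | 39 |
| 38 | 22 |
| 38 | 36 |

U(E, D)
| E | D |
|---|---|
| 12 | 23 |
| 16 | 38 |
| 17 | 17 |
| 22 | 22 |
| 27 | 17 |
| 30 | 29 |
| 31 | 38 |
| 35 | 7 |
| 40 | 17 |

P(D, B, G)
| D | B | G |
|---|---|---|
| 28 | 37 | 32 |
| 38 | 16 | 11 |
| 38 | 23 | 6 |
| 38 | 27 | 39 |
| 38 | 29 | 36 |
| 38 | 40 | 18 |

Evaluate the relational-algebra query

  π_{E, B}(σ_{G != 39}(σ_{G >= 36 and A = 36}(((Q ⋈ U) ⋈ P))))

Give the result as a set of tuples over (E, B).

{(16, 29), (31, 29)}

Joining Q and U on D yields {(17, 12, 17), (17, 12, 27), (17, 12, 40), (17, 39, 17), (17, 39, 27), (17, 39, 40), (38, 22, 16), (38, 22, 31), (38, 36, 16), (38, 36, 31)}.
Joining (Q ⋈ U) and P on D yields {(38, 22, 16, 16, 11), (38, 22, 16, 23, 6), (38, 22, 16, 27, 39), (38, 22, 16, 29, 36), (38, 22, 16, 40, 18), (38, 22, 31, 16, 11), (38, 22, 31, 23, 6), (38, 22, 31, 27, 39), (38, 22, 31, 29, 36), (38, 22, 31, 40, 18), (38, 36, 16, 16, 11), (38, 36, 16, 23, 6), (38, 36, 16, 27, 39), (38, 36, 16, 29, 36), (38, 36, 16, 40, 18), (38, 36, 31, 16, 11), (38, 36, 31, 23, 6), (38, 36, 31, 27, 39), (38, 36, 31, 29, 36), (38, 36, 31, 40, 18)}.
σ[G >= 36 and A = 36]: keep tuples satisfying G >= 36 and A = 36 → {(38, 36, 16, 27, 39), (38, 36, 16, 29, 36), (38, 36, 31, 27, 39), (38, 36, 31, 29, 36)}
σ[G != 39]: keep tuples satisfying G != 39 → {(38, 36, 16, 29, 36), (38, 36, 31, 29, 36)}
Keep only column(s) E, B: {(16, 29), (31, 29)}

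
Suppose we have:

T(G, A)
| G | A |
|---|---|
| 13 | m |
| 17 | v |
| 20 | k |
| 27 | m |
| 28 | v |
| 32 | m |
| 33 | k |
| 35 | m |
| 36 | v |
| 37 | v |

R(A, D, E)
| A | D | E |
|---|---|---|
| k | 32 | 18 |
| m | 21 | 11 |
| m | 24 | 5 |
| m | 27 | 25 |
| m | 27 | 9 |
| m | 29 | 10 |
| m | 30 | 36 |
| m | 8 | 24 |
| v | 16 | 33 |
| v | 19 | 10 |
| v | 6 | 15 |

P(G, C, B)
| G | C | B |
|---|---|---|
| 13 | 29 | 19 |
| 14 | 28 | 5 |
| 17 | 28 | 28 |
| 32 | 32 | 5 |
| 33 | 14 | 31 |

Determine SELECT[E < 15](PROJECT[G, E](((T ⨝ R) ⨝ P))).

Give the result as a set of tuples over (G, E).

{(13, 10), (13, 11), (13, 5), (13, 9), (17, 10), (32, 10), (32, 11), (32, 5), (32, 9)}

Joining T and R on A yields {(13, m, 21, 11), (13, m, 24, 5), (13, m, 27, 25), (13, m, 27, 9), (13, m, 29, 10), (13, m, 30, 36), (13, m, 8, 24), (17, v, 16, 33), (17, v, 19, 10), (17, v, 6, 15), (20, k, 32, 18), (27, m, 21, 11), (27, m, 24, 5), (27, m, 27, 25), (27, m, 27, 9), (27, m, 29, 10), (27, m, 30, 36), (27, m, 8, 24), (28, v, 16, 33), (28, v, 19, 10), (28, v, 6, 15), (32, m, 21, 11), (32, m, 24, 5), (32, m, 27, 25), (32, m, 27, 9), (32, m, 29, 10), (32, m, 30, 36), (32, m, 8, 24), (33, k, 32, 18), (35, m, 21, 11), (35, m, 24, 5), (35, m, 27, 25), (35, m, 27, 9), (35, m, 29, 10), (35, m, 30, 36), (35, m, 8, 24), (36, v, 16, 33), (36, v, 19, 10), (36, v, 6, 15), (37, v, 16, 33), (37, v, 19, 10), (37, v, 6, 15)}.
Joining (T ⨝ R) and P on G yields {(13, m, 21, 11, 29, 19), (13, m, 24, 5, 29, 19), (13, m, 27, 25, 29, 19), (13, m, 27, 9, 29, 19), (13, m, 29, 10, 29, 19), (13, m, 30, 36, 29, 19), (13, m, 8, 24, 29, 19), (17, v, 16, 33, 28, 28), (17, v, 19, 10, 28, 28), (17, v, 6, 15, 28, 28), (32, m, 21, 11, 32, 5), (32, m, 24, 5, 32, 5), (32, m, 27, 25, 32, 5), (32, m, 27, 9, 32, 5), (32, m, 29, 10, 32, 5), (32, m, 30, 36, 32, 5), (32, m, 8, 24, 32, 5), (33, k, 32, 18, 14, 31)}.
π_{G, E} gives {(13, 10), (13, 11), (13, 24), (13, 25), (13, 36), (13, 5), (13, 9), (17, 10), (17, 15), (17, 33), (32, 10), (32, 11), (32, 24), (32, 25), (32, 36), (32, 5), (32, 9), (33, 18)}.
Filtering on E < 15 leaves {(13, 10), (13, 11), (13, 5), (13, 9), (17, 10), (32, 10), (32, 11), (32, 5), (32, 9)}.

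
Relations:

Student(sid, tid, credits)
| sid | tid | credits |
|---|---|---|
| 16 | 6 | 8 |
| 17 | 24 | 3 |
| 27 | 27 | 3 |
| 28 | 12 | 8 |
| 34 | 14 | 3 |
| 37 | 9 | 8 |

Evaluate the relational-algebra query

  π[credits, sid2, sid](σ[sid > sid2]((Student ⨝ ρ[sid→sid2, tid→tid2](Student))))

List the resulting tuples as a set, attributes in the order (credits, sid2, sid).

ρ[sid→sid2, tid→tid2]: schema becomes (sid2, tid2, credits); tuples unchanged.
Natural join on credits: {(16, 6, 8, 16, 6), (16, 6, 8, 28, 12), (16, 6, 8, 37, 9), (17, 24, 3, 17, 24), (17, 24, 3, 27, 27), (17, 24, 3, 34, 14), (27, 27, 3, 17, 24), (27, 27, 3, 27, 27), (27, 27, 3, 34, 14), (28, 12, 8, 16, 6), (28, 12, 8, 28, 12), (28, 12, 8, 37, 9), (34, 14, 3, 17, 24), (34, 14, 3, 27, 27), (34, 14, 3, 34, 14), (37, 9, 8, 16, 6), (37, 9, 8, 28, 12), (37, 9, 8, 37, 9)}
Selection sid > sid2: {(27, 27, 3, 17, 24), (28, 12, 8, 16, 6), (34, 14, 3, 17, 24), (34, 14, 3, 27, 27), (37, 9, 8, 16, 6), (37, 9, 8, 28, 12)}
π_{credits, sid2, sid} gives {(3, 17, 27), (3, 17, 34), (3, 27, 34), (8, 16, 28), (8, 16, 37), (8, 28, 37)}.

{(3, 17, 27), (3, 17, 34), (3, 27, 34), (8, 16, 28), (8, 16, 37), (8, 28, 37)}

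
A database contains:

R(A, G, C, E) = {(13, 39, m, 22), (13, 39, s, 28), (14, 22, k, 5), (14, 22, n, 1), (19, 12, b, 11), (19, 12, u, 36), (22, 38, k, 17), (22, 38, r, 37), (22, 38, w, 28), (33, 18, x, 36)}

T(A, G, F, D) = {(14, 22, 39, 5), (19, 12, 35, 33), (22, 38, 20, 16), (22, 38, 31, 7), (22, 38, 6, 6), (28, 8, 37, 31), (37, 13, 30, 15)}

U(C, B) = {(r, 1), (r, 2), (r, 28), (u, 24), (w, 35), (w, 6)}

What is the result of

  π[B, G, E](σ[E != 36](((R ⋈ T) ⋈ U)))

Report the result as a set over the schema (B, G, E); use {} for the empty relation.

Joining R and T on A, G yields {(14, 22, k, 5, 39, 5), (14, 22, n, 1, 39, 5), (19, 12, b, 11, 35, 33), (19, 12, u, 36, 35, 33), (22, 38, k, 17, 20, 16), (22, 38, k, 17, 31, 7), (22, 38, k, 17, 6, 6), (22, 38, r, 37, 20, 16), (22, 38, r, 37, 31, 7), (22, 38, r, 37, 6, 6), (22, 38, w, 28, 20, 16), (22, 38, w, 28, 31, 7), (22, 38, w, 28, 6, 6)}.
Joining (R ⋈ T) and U on C yields {(19, 12, u, 36, 35, 33, 24), (22, 38, r, 37, 20, 16, 1), (22, 38, r, 37, 20, 16, 2), (22, 38, r, 37, 20, 16, 28), (22, 38, r, 37, 31, 7, 1), (22, 38, r, 37, 31, 7, 2), (22, 38, r, 37, 31, 7, 28), (22, 38, r, 37, 6, 6, 1), (22, 38, r, 37, 6, 6, 2), (22, 38, r, 37, 6, 6, 28), (22, 38, w, 28, 20, 16, 35), (22, 38, w, 28, 20, 16, 6), (22, 38, w, 28, 31, 7, 35), (22, 38, w, 28, 31, 7, 6), (22, 38, w, 28, 6, 6, 35), (22, 38, w, 28, 6, 6, 6)}.
Selection E != 36: {(22, 38, r, 37, 20, 16, 1), (22, 38, r, 37, 20, 16, 2), (22, 38, r, 37, 20, 16, 28), (22, 38, r, 37, 31, 7, 1), (22, 38, r, 37, 31, 7, 2), (22, 38, r, 37, 31, 7, 28), (22, 38, r, 37, 6, 6, 1), (22, 38, r, 37, 6, 6, 2), (22, 38, r, 37, 6, 6, 28), (22, 38, w, 28, 20, 16, 35), (22, 38, w, 28, 20, 16, 6), (22, 38, w, 28, 31, 7, 35), (22, 38, w, 28, 31, 7, 6), (22, 38, w, 28, 6, 6, 35), (22, 38, w, 28, 6, 6, 6)}
π_{B, G, E} gives {(1, 38, 37), (2, 38, 37), (28, 38, 37), (35, 38, 28), (6, 38, 28)} (10 duplicate(s) eliminated).

{(1, 38, 37), (2, 38, 37), (28, 38, 37), (35, 38, 28), (6, 38, 28)}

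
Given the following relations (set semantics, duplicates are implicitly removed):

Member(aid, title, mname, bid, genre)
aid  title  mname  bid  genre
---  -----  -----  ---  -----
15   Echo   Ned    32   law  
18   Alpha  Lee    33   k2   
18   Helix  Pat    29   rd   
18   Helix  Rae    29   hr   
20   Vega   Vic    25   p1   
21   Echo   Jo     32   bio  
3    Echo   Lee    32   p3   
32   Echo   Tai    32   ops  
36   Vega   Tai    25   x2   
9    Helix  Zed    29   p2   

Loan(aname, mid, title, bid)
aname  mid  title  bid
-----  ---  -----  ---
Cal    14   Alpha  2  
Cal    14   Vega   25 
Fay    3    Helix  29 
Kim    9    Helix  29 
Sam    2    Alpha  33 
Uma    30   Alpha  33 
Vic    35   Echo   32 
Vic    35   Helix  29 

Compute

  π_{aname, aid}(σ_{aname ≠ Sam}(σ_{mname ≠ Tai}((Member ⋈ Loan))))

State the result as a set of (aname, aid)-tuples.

Member ⋈ Loan (natural join on title, bid): {(15, Echo, Ned, 32, law, Vic, 35), (18, Alpha, Lee, 33, k2, Sam, 2), (18, Alpha, Lee, 33, k2, Uma, 30), (18, Helix, Pat, 29, rd, Fay, 3), (18, Helix, Pat, 29, rd, Kim, 9), (18, Helix, Pat, 29, rd, Vic, 35), (18, Helix, Rae, 29, hr, Fay, 3), (18, Helix, Rae, 29, hr, Kim, 9), (18, Helix, Rae, 29, hr, Vic, 35), (20, Vega, Vic, 25, p1, Cal, 14), (21, Echo, Jo, 32, bio, Vic, 35), (3, Echo, Lee, 32, p3, Vic, 35), (32, Echo, Tai, 32, ops, Vic, 35), (36, Vega, Tai, 25, x2, Cal, 14), (9, Helix, Zed, 29, p2, Fay, 3), (9, Helix, Zed, 29, p2, Kim, 9), (9, Helix, Zed, 29, p2, Vic, 35)}
Selection mname ≠ Tai: {(15, Echo, Ned, 32, law, Vic, 35), (18, Alpha, Lee, 33, k2, Sam, 2), (18, Alpha, Lee, 33, k2, Uma, 30), (18, Helix, Pat, 29, rd, Fay, 3), (18, Helix, Pat, 29, rd, Kim, 9), (18, Helix, Pat, 29, rd, Vic, 35), (18, Helix, Rae, 29, hr, Fay, 3), (18, Helix, Rae, 29, hr, Kim, 9), (18, Helix, Rae, 29, hr, Vic, 35), (20, Vega, Vic, 25, p1, Cal, 14), (21, Echo, Jo, 32, bio, Vic, 35), (3, Echo, Lee, 32, p3, Vic, 35), (9, Helix, Zed, 29, p2, Fay, 3), (9, Helix, Zed, 29, p2, Kim, 9), (9, Helix, Zed, 29, p2, Vic, 35)}
Selection aname ≠ Sam: {(15, Echo, Ned, 32, law, Vic, 35), (18, Alpha, Lee, 33, k2, Uma, 30), (18, Helix, Pat, 29, rd, Fay, 3), (18, Helix, Pat, 29, rd, Kim, 9), (18, Helix, Pat, 29, rd, Vic, 35), (18, Helix, Rae, 29, hr, Fay, 3), (18, Helix, Rae, 29, hr, Kim, 9), (18, Helix, Rae, 29, hr, Vic, 35), (20, Vega, Vic, 25, p1, Cal, 14), (21, Echo, Jo, 32, bio, Vic, 35), (3, Echo, Lee, 32, p3, Vic, 35), (9, Helix, Zed, 29, p2, Fay, 3), (9, Helix, Zed, 29, p2, Kim, 9), (9, Helix, Zed, 29, p2, Vic, 35)}
π_{aname, aid} gives {(Cal, 20), (Fay, 18), (Fay, 9), (Kim, 18), (Kim, 9), (Uma, 18), (Vic, 15), (Vic, 18), (Vic, 21), (Vic, 3), (Vic, 9)} (3 duplicate(s) eliminated).

{(Cal, 20), (Fay, 18), (Fay, 9), (Kim, 18), (Kim, 9), (Uma, 18), (Vic, 15), (Vic, 18), (Vic, 21), (Vic, 3), (Vic, 9)}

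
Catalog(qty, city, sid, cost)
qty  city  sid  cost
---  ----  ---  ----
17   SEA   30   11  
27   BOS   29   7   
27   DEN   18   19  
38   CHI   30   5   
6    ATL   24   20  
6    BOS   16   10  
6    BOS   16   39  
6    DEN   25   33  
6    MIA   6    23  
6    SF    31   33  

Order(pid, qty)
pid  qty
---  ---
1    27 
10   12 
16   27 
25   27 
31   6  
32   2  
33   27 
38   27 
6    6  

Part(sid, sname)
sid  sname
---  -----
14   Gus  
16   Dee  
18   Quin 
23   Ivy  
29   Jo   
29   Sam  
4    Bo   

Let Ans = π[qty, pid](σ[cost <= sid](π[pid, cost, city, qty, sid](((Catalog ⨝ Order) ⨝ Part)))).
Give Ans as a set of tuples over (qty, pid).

{(27, 1), (27, 16), (27, 25), (27, 33), (27, 38), (6, 31), (6, 6)}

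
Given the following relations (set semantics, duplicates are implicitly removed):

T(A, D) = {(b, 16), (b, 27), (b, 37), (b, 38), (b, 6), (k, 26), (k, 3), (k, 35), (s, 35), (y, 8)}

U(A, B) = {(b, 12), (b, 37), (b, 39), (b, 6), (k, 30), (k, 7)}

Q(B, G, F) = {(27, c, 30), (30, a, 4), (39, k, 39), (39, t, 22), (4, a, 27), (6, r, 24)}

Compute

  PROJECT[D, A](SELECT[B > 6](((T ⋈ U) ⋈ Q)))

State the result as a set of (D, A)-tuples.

Joining T and U on A yields {(b, 16, 12), (b, 16, 37), (b, 16, 39), (b, 16, 6), (b, 27, 12), (b, 27, 37), (b, 27, 39), (b, 27, 6), (b, 37, 12), (b, 37, 37), (b, 37, 39), (b, 37, 6), (b, 38, 12), (b, 38, 37), (b, 38, 39), (b, 38, 6), (b, 6, 12), (b, 6, 37), (b, 6, 39), (b, 6, 6), (k, 26, 30), (k, 26, 7), (k, 3, 30), (k, 3, 7), (k, 35, 30), (k, 35, 7)}.
Joining (T ⋈ U) and Q on B yields {(b, 16, 39, k, 39), (b, 16, 39, t, 22), (b, 16, 6, r, 24), (b, 27, 39, k, 39), (b, 27, 39, t, 22), (b, 27, 6, r, 24), (b, 37, 39, k, 39), (b, 37, 39, t, 22), (b, 37, 6, r, 24), (b, 38, 39, k, 39), (b, 38, 39, t, 22), (b, 38, 6, r, 24), (b, 6, 39, k, 39), (b, 6, 39, t, 22), (b, 6, 6, r, 24), (k, 26, 30, a, 4), (k, 3, 30, a, 4), (k, 35, 30, a, 4)}.
Filtering on B > 6 leaves {(b, 16, 39, k, 39), (b, 16, 39, t, 22), (b, 27, 39, k, 39), (b, 27, 39, t, 22), (b, 37, 39, k, 39), (b, 37, 39, t, 22), (b, 38, 39, k, 39), (b, 38, 39, t, 22), (b, 6, 39, k, 39), (b, 6, 39, t, 22), (k, 26, 30, a, 4), (k, 3, 30, a, 4), (k, 35, 30, a, 4)}.
Keep only column(s) D, A (5 duplicate(s) eliminated): {(16, b), (26, k), (27, b), (3, k), (35, k), (37, b), (38, b), (6, b)}

{(16, b), (26, k), (27, b), (3, k), (35, k), (37, b), (38, b), (6, b)}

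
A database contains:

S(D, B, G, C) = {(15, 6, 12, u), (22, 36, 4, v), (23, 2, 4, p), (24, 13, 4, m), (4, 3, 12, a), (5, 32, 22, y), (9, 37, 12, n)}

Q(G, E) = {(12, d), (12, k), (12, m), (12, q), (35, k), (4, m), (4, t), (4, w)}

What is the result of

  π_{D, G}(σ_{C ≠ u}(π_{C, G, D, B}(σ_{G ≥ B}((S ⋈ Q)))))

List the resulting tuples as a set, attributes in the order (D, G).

S ⋈ Q (natural join on G): {(15, 6, 12, u, d), (15, 6, 12, u, k), (15, 6, 12, u, m), (15, 6, 12, u, q), (22, 36, 4, v, m), (22, 36, 4, v, t), (22, 36, 4, v, w), (23, 2, 4, p, m), (23, 2, 4, p, t), (23, 2, 4, p, w), (24, 13, 4, m, m), (24, 13, 4, m, t), (24, 13, 4, m, w), (4, 3, 12, a, d), (4, 3, 12, a, k), (4, 3, 12, a, m), (4, 3, 12, a, q), (9, 37, 12, n, d), (9, 37, 12, n, k), (9, 37, 12, n, m), (9, 37, 12, n, q)}
Apply σ_{G ≥ B}; surviving tuples: {(15, 6, 12, u, d), (15, 6, 12, u, k), (15, 6, 12, u, m), (15, 6, 12, u, q), (23, 2, 4, p, m), (23, 2, 4, p, t), (23, 2, 4, p, w), (4, 3, 12, a, d), (4, 3, 12, a, k), (4, 3, 12, a, m), (4, 3, 12, a, q)}
Projecting to C, G, D, B (8 duplicate(s) eliminated): {(a, 12, 4, 3), (p, 4, 23, 2), (u, 12, 15, 6)}
Apply σ_{C ≠ u}; surviving tuples: {(a, 12, 4, 3), (p, 4, 23, 2)}
Projecting to D, G: {(23, 4), (4, 12)}

{(23, 4), (4, 12)}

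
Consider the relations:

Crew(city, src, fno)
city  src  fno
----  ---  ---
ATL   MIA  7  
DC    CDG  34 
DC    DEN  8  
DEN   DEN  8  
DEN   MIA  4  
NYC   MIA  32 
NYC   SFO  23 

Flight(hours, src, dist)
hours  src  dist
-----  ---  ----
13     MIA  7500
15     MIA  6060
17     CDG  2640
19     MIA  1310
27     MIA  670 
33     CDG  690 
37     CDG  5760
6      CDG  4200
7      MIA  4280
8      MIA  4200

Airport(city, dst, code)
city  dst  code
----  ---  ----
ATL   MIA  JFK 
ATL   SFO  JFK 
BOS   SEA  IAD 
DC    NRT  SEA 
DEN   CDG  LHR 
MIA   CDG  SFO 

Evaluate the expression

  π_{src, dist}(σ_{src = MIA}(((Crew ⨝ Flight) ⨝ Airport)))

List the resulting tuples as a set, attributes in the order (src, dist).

{(MIA, 1310), (MIA, 4200), (MIA, 4280), (MIA, 6060), (MIA, 670), (MIA, 7500)}

Crew ⋈ Flight (natural join on src): {(ATL, MIA, 7, 13, 7500), (ATL, MIA, 7, 15, 6060), (ATL, MIA, 7, 19, 1310), (ATL, MIA, 7, 27, 670), (ATL, MIA, 7, 7, 4280), (ATL, MIA, 7, 8, 4200), (DC, CDG, 34, 17, 2640), (DC, CDG, 34, 33, 690), (DC, CDG, 34, 37, 5760), (DC, CDG, 34, 6, 4200), (DEN, MIA, 4, 13, 7500), (DEN, MIA, 4, 15, 6060), (DEN, MIA, 4, 19, 1310), (DEN, MIA, 4, 27, 670), (DEN, MIA, 4, 7, 4280), (DEN, MIA, 4, 8, 4200), (NYC, MIA, 32, 13, 7500), (NYC, MIA, 32, 15, 6060), (NYC, MIA, 32, 19, 1310), (NYC, MIA, 32, 27, 670), (NYC, MIA, 32, 7, 4280), (NYC, MIA, 32, 8, 4200)}
(Crew ⨝ Flight) ⋈ Airport (natural join on city): {(ATL, MIA, 7, 13, 7500, MIA, JFK), (ATL, MIA, 7, 13, 7500, SFO, JFK), (ATL, MIA, 7, 15, 6060, MIA, JFK), (ATL, MIA, 7, 15, 6060, SFO, JFK), (ATL, MIA, 7, 19, 1310, MIA, JFK), (ATL, MIA, 7, 19, 1310, SFO, JFK), (ATL, MIA, 7, 27, 670, MIA, JFK), (ATL, MIA, 7, 27, 670, SFO, JFK), (ATL, MIA, 7, 7, 4280, MIA, JFK), (ATL, MIA, 7, 7, 4280, SFO, JFK), (ATL, MIA, 7, 8, 4200, MIA, JFK), (ATL, MIA, 7, 8, 4200, SFO, JFK), (DC, CDG, 34, 17, 2640, NRT, SEA), (DC, CDG, 34, 33, 690, NRT, SEA), (DC, CDG, 34, 37, 5760, NRT, SEA), (DC, CDG, 34, 6, 4200, NRT, SEA), (DEN, MIA, 4, 13, 7500, CDG, LHR), (DEN, MIA, 4, 15, 6060, CDG, LHR), (DEN, MIA, 4, 19, 1310, CDG, LHR), (DEN, MIA, 4, 27, 670, CDG, LHR), (DEN, MIA, 4, 7, 4280, CDG, LHR), (DEN, MIA, 4, 8, 4200, CDG, LHR)}
σ[src = MIA]: keep tuples satisfying src = MIA → {(ATL, MIA, 7, 13, 7500, MIA, JFK), (ATL, MIA, 7, 13, 7500, SFO, JFK), (ATL, MIA, 7, 15, 6060, MIA, JFK), (ATL, MIA, 7, 15, 6060, SFO, JFK), (ATL, MIA, 7, 19, 1310, MIA, JFK), (ATL, MIA, 7, 19, 1310, SFO, JFK), (ATL, MIA, 7, 27, 670, MIA, JFK), (ATL, MIA, 7, 27, 670, SFO, JFK), (ATL, MIA, 7, 7, 4280, MIA, JFK), (ATL, MIA, 7, 7, 4280, SFO, JFK), (ATL, MIA, 7, 8, 4200, MIA, JFK), (ATL, MIA, 7, 8, 4200, SFO, JFK), (DEN, MIA, 4, 13, 7500, CDG, LHR), (DEN, MIA, 4, 15, 6060, CDG, LHR), (DEN, MIA, 4, 19, 1310, CDG, LHR), (DEN, MIA, 4, 27, 670, CDG, LHR), (DEN, MIA, 4, 7, 4280, CDG, LHR), (DEN, MIA, 4, 8, 4200, CDG, LHR)}
π[src, dist]: project onto (src, dist) (12 duplicate(s) eliminated) → {(MIA, 1310), (MIA, 4200), (MIA, 4280), (MIA, 6060), (MIA, 670), (MIA, 7500)}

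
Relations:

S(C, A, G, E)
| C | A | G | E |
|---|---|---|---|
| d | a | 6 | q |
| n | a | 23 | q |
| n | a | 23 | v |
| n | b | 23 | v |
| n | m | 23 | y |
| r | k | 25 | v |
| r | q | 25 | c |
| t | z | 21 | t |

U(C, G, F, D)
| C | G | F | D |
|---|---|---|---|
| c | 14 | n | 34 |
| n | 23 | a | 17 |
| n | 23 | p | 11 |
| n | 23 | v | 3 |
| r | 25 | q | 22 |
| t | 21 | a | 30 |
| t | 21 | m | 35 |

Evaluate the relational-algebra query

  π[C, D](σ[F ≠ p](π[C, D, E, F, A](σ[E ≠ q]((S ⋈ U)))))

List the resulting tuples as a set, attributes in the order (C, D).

S ⋈ U (natural join on C, G): {(n, a, 23, q, a, 17), (n, a, 23, q, p, 11), (n, a, 23, q, v, 3), (n, a, 23, v, a, 17), (n, a, 23, v, p, 11), (n, a, 23, v, v, 3), (n, b, 23, v, a, 17), (n, b, 23, v, p, 11), (n, b, 23, v, v, 3), (n, m, 23, y, a, 17), (n, m, 23, y, p, 11), (n, m, 23, y, v, 3), (r, k, 25, v, q, 22), (r, q, 25, c, q, 22), (t, z, 21, t, a, 30), (t, z, 21, t, m, 35)}
σ[E ≠ q]: keep tuples satisfying E ≠ q → {(n, a, 23, v, a, 17), (n, a, 23, v, p, 11), (n, a, 23, v, v, 3), (n, b, 23, v, a, 17), (n, b, 23, v, p, 11), (n, b, 23, v, v, 3), (n, m, 23, y, a, 17), (n, m, 23, y, p, 11), (n, m, 23, y, v, 3), (r, k, 25, v, q, 22), (r, q, 25, c, q, 22), (t, z, 21, t, a, 30), (t, z, 21, t, m, 35)}
π_{C, D, E, F, A} gives {(n, 11, v, p, a), (n, 11, v, p, b), (n, 11, y, p, m), (n, 17, v, a, a), (n, 17, v, a, b), (n, 17, y, a, m), (n, 3, v, v, a), (n, 3, v, v, b), (n, 3, y, v, m), (r, 22, c, q, q), (r, 22, v, q, k), (t, 30, t, a, z), (t, 35, t, m, z)}.
σ[F ≠ p]: keep tuples satisfying F ≠ p → {(n, 17, v, a, a), (n, 17, v, a, b), (n, 17, y, a, m), (n, 3, v, v, a), (n, 3, v, v, b), (n, 3, y, v, m), (r, 22, c, q, q), (r, 22, v, q, k), (t, 30, t, a, z), (t, 35, t, m, z)}
π_{C, D} gives {(n, 17), (n, 3), (r, 22), (t, 30), (t, 35)} (5 duplicate(s) eliminated).

{(n, 17), (n, 3), (r, 22), (t, 30), (t, 35)}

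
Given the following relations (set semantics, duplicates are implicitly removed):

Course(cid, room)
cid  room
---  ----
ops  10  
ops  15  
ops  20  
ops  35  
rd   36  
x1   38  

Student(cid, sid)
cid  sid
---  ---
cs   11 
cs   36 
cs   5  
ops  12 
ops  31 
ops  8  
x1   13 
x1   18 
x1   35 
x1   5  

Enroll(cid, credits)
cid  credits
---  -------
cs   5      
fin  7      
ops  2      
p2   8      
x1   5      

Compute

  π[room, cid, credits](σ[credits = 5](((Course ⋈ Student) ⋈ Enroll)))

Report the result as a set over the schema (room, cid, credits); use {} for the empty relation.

{(38, x1, 5)}

Natural join on cid: {(ops, 10, 12), (ops, 10, 31), (ops, 10, 8), (ops, 15, 12), (ops, 15, 31), (ops, 15, 8), (ops, 20, 12), (ops, 20, 31), (ops, 20, 8), (ops, 35, 12), (ops, 35, 31), (ops, 35, 8), (x1, 38, 13), (x1, 38, 18), (x1, 38, 35), (x1, 38, 5)}
Natural join on cid: {(ops, 10, 12, 2), (ops, 10, 31, 2), (ops, 10, 8, 2), (ops, 15, 12, 2), (ops, 15, 31, 2), (ops, 15, 8, 2), (ops, 20, 12, 2), (ops, 20, 31, 2), (ops, 20, 8, 2), (ops, 35, 12, 2), (ops, 35, 31, 2), (ops, 35, 8, 2), (x1, 38, 13, 5), (x1, 38, 18, 5), (x1, 38, 35, 5), (x1, 38, 5, 5)}
Selection credits = 5: {(x1, 38, 13, 5), (x1, 38, 18, 5), (x1, 38, 35, 5), (x1, 38, 5, 5)}
π_{room, cid, credits} gives {(38, x1, 5)} (3 duplicate(s) eliminated).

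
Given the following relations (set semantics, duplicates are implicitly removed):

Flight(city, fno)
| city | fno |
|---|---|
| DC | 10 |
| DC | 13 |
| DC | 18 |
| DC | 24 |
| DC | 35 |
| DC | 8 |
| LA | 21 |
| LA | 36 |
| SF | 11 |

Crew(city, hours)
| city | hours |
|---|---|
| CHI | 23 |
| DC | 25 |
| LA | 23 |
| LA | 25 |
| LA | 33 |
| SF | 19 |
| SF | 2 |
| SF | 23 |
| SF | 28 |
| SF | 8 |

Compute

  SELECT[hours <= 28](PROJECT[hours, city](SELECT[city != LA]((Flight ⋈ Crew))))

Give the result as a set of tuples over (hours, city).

{(19, SF), (2, SF), (23, SF), (25, DC), (28, SF), (8, SF)}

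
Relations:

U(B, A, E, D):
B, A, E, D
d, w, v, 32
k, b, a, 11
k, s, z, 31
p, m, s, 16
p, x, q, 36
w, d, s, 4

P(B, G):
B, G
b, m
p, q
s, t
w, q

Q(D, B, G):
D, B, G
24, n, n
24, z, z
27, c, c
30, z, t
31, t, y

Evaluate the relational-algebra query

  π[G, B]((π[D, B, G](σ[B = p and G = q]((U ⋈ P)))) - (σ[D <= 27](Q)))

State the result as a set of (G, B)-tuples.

{(q, p)}

Natural join on B: {(p, m, s, 16, q), (p, x, q, 36, q), (w, d, s, 4, q)}
Apply σ_{B = p and G = q}; surviving tuples: {(p, m, s, 16, q), (p, x, q, 36, q)}
π_{D, B, G} gives {(16, p, q), (36, p, q)}.
Apply σ_{D <= 27}; surviving tuples: {(24, n, n), (24, z, z), (27, c, c)}
Difference: {(16, p, q), (36, p, q)} with {(24, n, n), (24, z, z), (27, c, c)} → {(16, p, q), (36, p, q)}
π_{G, B} gives {(q, p)} (1 duplicate(s) eliminated).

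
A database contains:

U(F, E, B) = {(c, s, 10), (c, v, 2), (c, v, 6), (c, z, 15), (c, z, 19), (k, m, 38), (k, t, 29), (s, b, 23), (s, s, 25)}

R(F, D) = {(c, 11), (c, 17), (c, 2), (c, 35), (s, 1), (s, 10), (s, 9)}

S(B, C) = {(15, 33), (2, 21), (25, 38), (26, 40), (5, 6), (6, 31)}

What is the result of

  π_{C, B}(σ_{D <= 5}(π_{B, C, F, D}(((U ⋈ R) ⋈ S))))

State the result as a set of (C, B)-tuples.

U ⋈ R (natural join on F): {(c, s, 10, 11), (c, s, 10, 17), (c, s, 10, 2), (c, s, 10, 35), (c, v, 2, 11), (c, v, 2, 17), (c, v, 2, 2), (c, v, 2, 35), (c, v, 6, 11), (c, v, 6, 17), (c, v, 6, 2), (c, v, 6, 35), (c, z, 15, 11), (c, z, 15, 17), (c, z, 15, 2), (c, z, 15, 35), (c, z, 19, 11), (c, z, 19, 17), (c, z, 19, 2), (c, z, 19, 35), (s, b, 23, 1), (s, b, 23, 10), (s, b, 23, 9), (s, s, 25, 1), (s, s, 25, 10), (s, s, 25, 9)}
(U ⋈ R) ⋈ S (natural join on B): {(c, v, 2, 11, 21), (c, v, 2, 17, 21), (c, v, 2, 2, 21), (c, v, 2, 35, 21), (c, v, 6, 11, 31), (c, v, 6, 17, 31), (c, v, 6, 2, 31), (c, v, 6, 35, 31), (c, z, 15, 11, 33), (c, z, 15, 17, 33), (c, z, 15, 2, 33), (c, z, 15, 35, 33), (s, s, 25, 1, 38), (s, s, 25, 10, 38), (s, s, 25, 9, 38)}
Keep only column(s) B, C, F, D: {(15, 33, c, 11), (15, 33, c, 17), (15, 33, c, 2), (15, 33, c, 35), (2, 21, c, 11), (2, 21, c, 17), (2, 21, c, 2), (2, 21, c, 35), (25, 38, s, 1), (25, 38, s, 10), (25, 38, s, 9), (6, 31, c, 11), (6, 31, c, 17), (6, 31, c, 2), (6, 31, c, 35)}
Selection D <= 5: {(15, 33, c, 2), (2, 21, c, 2), (25, 38, s, 1), (6, 31, c, 2)}
Keep only column(s) C, B: {(21, 2), (31, 6), (33, 15), (38, 25)}

{(21, 2), (31, 6), (33, 15), (38, 25)}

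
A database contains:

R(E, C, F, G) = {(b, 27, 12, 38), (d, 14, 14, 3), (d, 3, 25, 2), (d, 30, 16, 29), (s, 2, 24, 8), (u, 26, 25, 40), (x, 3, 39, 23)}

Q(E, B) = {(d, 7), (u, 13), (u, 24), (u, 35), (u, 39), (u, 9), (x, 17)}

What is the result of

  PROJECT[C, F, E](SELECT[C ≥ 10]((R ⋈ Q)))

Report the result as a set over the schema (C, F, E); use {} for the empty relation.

Natural join on E: {(d, 14, 14, 3, 7), (d, 3, 25, 2, 7), (d, 30, 16, 29, 7), (u, 26, 25, 40, 13), (u, 26, 25, 40, 24), (u, 26, 25, 40, 35), (u, 26, 25, 40, 39), (u, 26, 25, 40, 9), (x, 3, 39, 23, 17)}
Apply σ_{C ≥ 10}; surviving tuples: {(d, 14, 14, 3, 7), (d, 30, 16, 29, 7), (u, 26, 25, 40, 13), (u, 26, 25, 40, 24), (u, 26, 25, 40, 35), (u, 26, 25, 40, 39), (u, 26, 25, 40, 9)}
π[C, F, E]: project onto (C, F, E) (4 duplicate(s) eliminated) → {(14, 14, d), (26, 25, u), (30, 16, d)}

{(14, 14, d), (26, 25, u), (30, 16, d)}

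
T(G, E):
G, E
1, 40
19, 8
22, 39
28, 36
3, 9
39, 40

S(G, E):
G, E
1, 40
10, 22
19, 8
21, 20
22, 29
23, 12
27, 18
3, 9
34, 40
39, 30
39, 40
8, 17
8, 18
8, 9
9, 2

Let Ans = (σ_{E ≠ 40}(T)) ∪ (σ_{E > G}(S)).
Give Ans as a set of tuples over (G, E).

Filtering on E ≠ 40 leaves {(19, 8), (22, 39), (28, 36), (3, 9)}.
Filtering on E > G leaves {(1, 40), (10, 22), (22, 29), (3, 9), (34, 40), (39, 40), (8, 17), (8, 18), (8, 9)}.
Union: {(19, 8), (22, 39), (28, 36), (3, 9)} with {(1, 40), (10, 22), (22, 29), (3, 9), (34, 40), (39, 40), (8, 17), (8, 18), (8, 9)} → {(1, 40), (10, 22), (19, 8), (22, 29), (22, 39), (28, 36), (3, 9), (34, 40), (39, 40), (8, 17), (8, 18), (8, 9)}

{(1, 40), (10, 22), (19, 8), (22, 29), (22, 39), (28, 36), (3, 9), (34, 40), (39, 40), (8, 17), (8, 18), (8, 9)}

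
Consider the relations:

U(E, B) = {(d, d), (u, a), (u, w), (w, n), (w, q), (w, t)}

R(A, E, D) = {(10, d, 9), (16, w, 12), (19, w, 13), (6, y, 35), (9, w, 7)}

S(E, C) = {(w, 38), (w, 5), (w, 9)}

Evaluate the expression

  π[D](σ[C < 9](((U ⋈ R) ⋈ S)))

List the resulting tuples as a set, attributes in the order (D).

U ⋈ R (natural join on E): {(d, d, 10, 9), (w, n, 16, 12), (w, n, 19, 13), (w, n, 9, 7), (w, q, 16, 12), (w, q, 19, 13), (w, q, 9, 7), (w, t, 16, 12), (w, t, 19, 13), (w, t, 9, 7)}
(U ⋈ R) ⋈ S (natural join on E): {(w, n, 16, 12, 38), (w, n, 16, 12, 5), (w, n, 16, 12, 9), (w, n, 19, 13, 38), (w, n, 19, 13, 5), (w, n, 19, 13, 9), (w, n, 9, 7, 38), (w, n, 9, 7, 5), (w, n, 9, 7, 9), (w, q, 16, 12, 38), (w, q, 16, 12, 5), (w, q, 16, 12, 9), (w, q, 19, 13, 38), (w, q, 19, 13, 5), (w, q, 19, 13, 9), (w, q, 9, 7, 38), (w, q, 9, 7, 5), (w, q, 9, 7, 9), (w, t, 16, 12, 38), (w, t, 16, 12, 5), (w, t, 16, 12, 9), (w, t, 19, 13, 38), (w, t, 19, 13, 5), (w, t, 19, 13, 9), (w, t, 9, 7, 38), (w, t, 9, 7, 5), (w, t, 9, 7, 9)}
Selection C < 9: {(w, n, 16, 12, 5), (w, n, 19, 13, 5), (w, n, 9, 7, 5), (w, q, 16, 12, 5), (w, q, 19, 13, 5), (w, q, 9, 7, 5), (w, t, 16, 12, 5), (w, t, 19, 13, 5), (w, t, 9, 7, 5)}
Keep only column(s) D (6 duplicate(s) eliminated): {12, 13, 7}

{12, 13, 7}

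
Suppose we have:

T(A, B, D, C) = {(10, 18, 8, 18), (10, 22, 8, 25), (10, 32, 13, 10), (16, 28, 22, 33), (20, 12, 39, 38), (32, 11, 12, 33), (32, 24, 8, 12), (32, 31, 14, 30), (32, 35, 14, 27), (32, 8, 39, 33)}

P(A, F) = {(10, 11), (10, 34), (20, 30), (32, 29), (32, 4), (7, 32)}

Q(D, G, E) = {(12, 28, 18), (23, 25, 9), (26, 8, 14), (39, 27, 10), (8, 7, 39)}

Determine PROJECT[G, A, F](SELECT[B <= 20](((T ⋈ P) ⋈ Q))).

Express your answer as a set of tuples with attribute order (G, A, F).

T ⋈ P (natural join on A): {(10, 18, 8, 18, 11), (10, 18, 8, 18, 34), (10, 22, 8, 25, 11), (10, 22, 8, 25, 34), (10, 32, 13, 10, 11), (10, 32, 13, 10, 34), (20, 12, 39, 38, 30), (32, 11, 12, 33, 29), (32, 11, 12, 33, 4), (32, 24, 8, 12, 29), (32, 24, 8, 12, 4), (32, 31, 14, 30, 29), (32, 31, 14, 30, 4), (32, 35, 14, 27, 29), (32, 35, 14, 27, 4), (32, 8, 39, 33, 29), (32, 8, 39, 33, 4)}
(T ⋈ P) ⋈ Q (natural join on D): {(10, 18, 8, 18, 11, 7, 39), (10, 18, 8, 18, 34, 7, 39), (10, 22, 8, 25, 11, 7, 39), (10, 22, 8, 25, 34, 7, 39), (20, 12, 39, 38, 30, 27, 10), (32, 11, 12, 33, 29, 28, 18), (32, 11, 12, 33, 4, 28, 18), (32, 24, 8, 12, 29, 7, 39), (32, 24, 8, 12, 4, 7, 39), (32, 8, 39, 33, 29, 27, 10), (32, 8, 39, 33, 4, 27, 10)}
Apply σ_{B <= 20}; surviving tuples: {(10, 18, 8, 18, 11, 7, 39), (10, 18, 8, 18, 34, 7, 39), (20, 12, 39, 38, 30, 27, 10), (32, 11, 12, 33, 29, 28, 18), (32, 11, 12, 33, 4, 28, 18), (32, 8, 39, 33, 29, 27, 10), (32, 8, 39, 33, 4, 27, 10)}
π[G, A, F]: project onto (G, A, F) → {(27, 20, 30), (27, 32, 29), (27, 32, 4), (28, 32, 29), (28, 32, 4), (7, 10, 11), (7, 10, 34)}

{(27, 20, 30), (27, 32, 29), (27, 32, 4), (28, 32, 29), (28, 32, 4), (7, 10, 11), (7, 10, 34)}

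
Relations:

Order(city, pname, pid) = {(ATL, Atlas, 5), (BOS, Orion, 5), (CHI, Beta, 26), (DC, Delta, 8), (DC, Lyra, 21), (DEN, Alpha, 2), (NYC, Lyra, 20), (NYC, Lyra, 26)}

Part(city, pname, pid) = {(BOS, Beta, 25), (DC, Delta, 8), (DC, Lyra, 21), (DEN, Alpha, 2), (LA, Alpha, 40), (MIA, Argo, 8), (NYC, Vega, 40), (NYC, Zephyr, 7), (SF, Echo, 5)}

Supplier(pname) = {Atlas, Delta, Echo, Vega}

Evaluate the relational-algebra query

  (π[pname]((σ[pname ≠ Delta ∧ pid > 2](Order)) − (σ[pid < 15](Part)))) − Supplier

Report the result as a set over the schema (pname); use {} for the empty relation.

Apply σ_{pname ≠ Delta ∧ pid > 2}; surviving tuples: {(ATL, Atlas, 5), (BOS, Orion, 5), (CHI, Beta, 26), (DC, Lyra, 21), (NYC, Lyra, 20), (NYC, Lyra, 26)}
Apply σ_{pid < 15}; surviving tuples: {(DC, Delta, 8), (DEN, Alpha, 2), (MIA, Argo, 8), (NYC, Zephyr, 7), (SF, Echo, 5)}
Taking the difference: {(ATL, Atlas, 5), (BOS, Orion, 5), (CHI, Beta, 26), (DC, Lyra, 21), (NYC, Lyra, 20), (NYC, Lyra, 26)}
π_{pname} gives {Atlas, Beta, Lyra, Orion} (2 duplicate(s) eliminated).
Taking the difference: {Beta, Lyra, Orion}

{Beta, Lyra, Orion}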